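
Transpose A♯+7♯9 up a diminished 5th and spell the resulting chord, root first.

E  G#  B#  D  F##

A diminished 5th up from A# is E, so the new chord is E dominant seventh sharp nine sharp five.
- root: E
- major 3rd: G#
- augmented 5th: B#
- minor 7th: D
- augmented 9th: F##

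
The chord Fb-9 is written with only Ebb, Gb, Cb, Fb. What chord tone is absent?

The full Fb-9 chord is Fb, Abb, Cb, Ebb, Gb.
Comparing with the voicing, the minor 3rd (3rd) — Abb — is absent.

Abb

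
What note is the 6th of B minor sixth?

B minor sixth is built on B; its 6th is a major 6th above the root.
A sixth above B uses the letter G, and the major 6th above B is G-sharp.

G-sharp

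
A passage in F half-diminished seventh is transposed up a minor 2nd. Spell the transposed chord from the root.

Gb Bbb Dbb Fb

Transposed root: F → Gb (minor 2nd up). So we spell Gb half-diminished seventh:
Root: Gb
Minor 3rd (3rd): Bbb
Diminished 5th (5th): Dbb
Minor 7th (7th): Fb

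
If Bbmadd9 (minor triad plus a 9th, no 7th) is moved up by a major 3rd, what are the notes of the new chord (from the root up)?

D – F – A – E

Transposed root: Bb → D (major 3rd up). So we spell D minor added-ninth:
root → D
3rd (minor 3rd) → F
5th (perfect 5th) → A
9th (major 9th) → E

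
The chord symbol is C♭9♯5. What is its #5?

G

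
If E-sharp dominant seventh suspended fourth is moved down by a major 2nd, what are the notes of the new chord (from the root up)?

D-sharp, G-sharp, A-sharp, C-sharp

Transposed root: E-sharp → D-sharp (major 2nd down). So we spell D-sharp dominant seventh suspended fourth:
Root: D-sharp
Perfect 4th (4th): G-sharp
Perfect 5th (5th): A-sharp
Minor 7th (7th): C-sharp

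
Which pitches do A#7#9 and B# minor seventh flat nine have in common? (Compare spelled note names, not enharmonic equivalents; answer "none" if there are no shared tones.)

A#7#9: A# C## E# G# B##
B# minor seventh flat nine: B# D# F## A# C#
Common to both → A#.

A#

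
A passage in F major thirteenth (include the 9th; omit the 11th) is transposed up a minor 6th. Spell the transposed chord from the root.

Transposed root: F → Db (minor 6th up). So we spell Db major thirteenth:
Root: Db
Major 3rd (3rd): F
Perfect 5th (5th): Ab
Major 7th (7th): C
Major 9th (9th): Eb
Major 13th (13th): Bb

Db – F – Ab – C – Eb – Bb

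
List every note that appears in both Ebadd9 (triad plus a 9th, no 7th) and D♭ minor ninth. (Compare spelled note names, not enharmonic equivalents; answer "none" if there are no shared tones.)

Ebadd9: Eb G Bb F
D♭ minor ninth: Db Fb Ab Cb Eb
Common to both → Eb.

Eb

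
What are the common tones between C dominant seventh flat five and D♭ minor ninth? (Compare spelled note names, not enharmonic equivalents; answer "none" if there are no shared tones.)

C dominant seventh flat five: C E G-flat B-flat
D♭ minor ninth: D-flat F-flat A-flat C-flat E-flat
Common to both → none.

none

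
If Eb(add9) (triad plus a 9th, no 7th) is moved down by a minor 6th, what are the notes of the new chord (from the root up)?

A minor 6th down from E♭ is G, so the new chord is G added-ninth.
Root: G
Major 3rd (3rd): B
Perfect 5th (5th): D
Major 9th (9th): A

G  B  D  A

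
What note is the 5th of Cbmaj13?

Gb

Root of Cbmaj13 = Cb. The 5th is a perfect 5th: Cb up a perfect 5th → Gb.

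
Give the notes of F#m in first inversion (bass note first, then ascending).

A  C#  F#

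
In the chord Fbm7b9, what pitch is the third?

Root of Fbm7b9 = Fb. The 3rd is a minor 3rd: Fb up a minor 3rd → Abb.

Abb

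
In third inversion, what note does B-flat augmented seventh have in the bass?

B-flat augmented seventh in root position is B♭–D–F♯–A♭.
Third inversion places the seventh in the bass, which is A♭.

A♭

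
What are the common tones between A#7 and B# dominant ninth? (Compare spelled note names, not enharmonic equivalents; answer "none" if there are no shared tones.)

A#7: A# C## E# G#
B# dominant ninth: B# D## F## A# C##
Common to both → A#, C##.

A# – C##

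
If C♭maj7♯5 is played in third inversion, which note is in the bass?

B♭

C♭maj7♯5 in root position is C♭–E♭–G–B♭.
Third inversion places the seventh in the bass, which is B♭.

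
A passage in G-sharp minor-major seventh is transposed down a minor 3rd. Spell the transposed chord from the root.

G-sharp down a minor 3rd → E-sharp. New chord: E-sharp minor-major seventh.
E-sharp — root
G-sharp — minor 3rd
B-sharp — perfect 5th
D-double-sharp — major 7th

E-sharp, G-sharp, B-sharp, D-double-sharp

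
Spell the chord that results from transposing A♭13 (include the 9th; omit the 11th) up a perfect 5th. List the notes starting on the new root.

Eb – G – Bb – Db – F – C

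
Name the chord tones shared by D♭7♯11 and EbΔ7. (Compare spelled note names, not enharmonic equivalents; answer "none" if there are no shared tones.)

D♭7♯11: D♭ F A♭ C♭ G
EbΔ7: E♭ G B♭ D
Common to both → G.

G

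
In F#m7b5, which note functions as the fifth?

C

Root of F#m7b5 = F#. The 5th is a diminished 5th: F# up a diminished 5th → C.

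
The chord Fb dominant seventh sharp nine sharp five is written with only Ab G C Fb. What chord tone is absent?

Ebb

The full Fb dominant seventh sharp nine sharp five chord is Fb, Ab, C, Ebb, G.
Comparing with the voicing, the minor 7th (7th) — Ebb — is absent.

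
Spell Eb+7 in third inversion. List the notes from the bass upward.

In root position, Eb+7 is Eb–G–B–Db.
Third inversion puts the seventh (Db) in the bass.

Db – Eb – G – B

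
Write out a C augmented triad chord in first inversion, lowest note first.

C augmented triad = C–E–G-sharp; first inversion → third (E) lowest.

E  G-sharp  C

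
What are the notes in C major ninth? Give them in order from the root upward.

C major ninth is a major ninth built on C.
Root: C
Major 3rd (3rd): E
Perfect 5th (5th): G
Major 7th (7th): B
Major 9th (9th): D

C E G B D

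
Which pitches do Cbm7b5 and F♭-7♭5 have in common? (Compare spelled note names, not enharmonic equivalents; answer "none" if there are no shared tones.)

Ebb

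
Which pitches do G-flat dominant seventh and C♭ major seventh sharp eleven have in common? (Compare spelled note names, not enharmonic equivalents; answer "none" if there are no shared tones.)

G-flat dominant seventh = G-flat, B-flat, D-flat, F-flat.
C♭ major seventh sharp eleven = C-flat, E-flat, G-flat, B-flat, F.
Shared: G-flat, B-flat.

G-flat, B-flat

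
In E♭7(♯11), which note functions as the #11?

A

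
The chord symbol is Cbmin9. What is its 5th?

Cbmin9 is built on Cb; its 5th is a perfect 5th above the root.
A fifth above C uses the letter G, and the perfect 5th above Cb is Gb.

Gb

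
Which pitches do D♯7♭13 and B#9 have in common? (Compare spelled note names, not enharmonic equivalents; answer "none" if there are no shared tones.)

F𝄪 – A♯

D♯7♭13 = D♯, F𝄪, A♯, C♯, B.
B#9 = B♯, D𝄪, F𝄪, A♯, C𝄪.
Shared: F𝄪, A♯.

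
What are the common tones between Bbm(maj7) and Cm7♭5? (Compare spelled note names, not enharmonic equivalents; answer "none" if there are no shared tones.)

Bbm(maj7): Bb Db F A
Cm7♭5: C Eb Gb Bb
Common to both → Bb.

Bb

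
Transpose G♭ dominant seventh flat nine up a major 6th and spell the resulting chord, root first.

G♭ up a major 6th → E♭. New chord: E♭ dominant seventh flat nine.
- root: E♭
- major 3rd: G
- perfect 5th: B♭
- minor 7th: D♭
- minor 9th: F♭

E♭, G, B♭, D♭, F♭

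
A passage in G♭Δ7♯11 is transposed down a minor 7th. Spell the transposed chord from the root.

A♭, C, E♭, G, D

G♭ down a minor 7th → A♭. New chord: A♭ major seventh sharp eleven.
A♭ — root
C — major 3rd
E♭ — perfect 5th
G — major 7th
D — augmented 11th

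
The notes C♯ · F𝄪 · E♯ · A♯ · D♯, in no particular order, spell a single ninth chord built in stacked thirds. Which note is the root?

Stacking in thirds gives D♯ – F𝄪 – A♯ – C♯ – E♯, so D♯ is the root — D♯ dominant ninth.

D♯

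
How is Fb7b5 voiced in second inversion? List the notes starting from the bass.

In root position, Fb7b5 is Fb–Ab–Cbb–Ebb.
Second inversion puts the fifth (Cbb) in the bass.

Cbb  Ebb  Fb  Ab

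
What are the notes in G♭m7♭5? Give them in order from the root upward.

Gb, Bbb, Dbb, Fb

G♭m7♭5: half-diminished seventh on Gb.
Gb — root
Bbb — minor 3rd
Dbb — diminished 5th
Fb — minor 7th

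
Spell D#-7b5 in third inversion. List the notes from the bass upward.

C# D# F# A

D#-7b5 = D#–F#–A–C#; third inversion → seventh (C#) lowest.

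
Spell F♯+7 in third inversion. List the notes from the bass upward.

F♯+7 = F♯–A♯–C𝄪–E; third inversion → seventh (E) lowest.

E, F♯, A♯, C𝄪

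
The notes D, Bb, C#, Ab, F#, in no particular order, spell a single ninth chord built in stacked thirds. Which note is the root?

Arranged so that each adjacent pair is a third by letter name: Bb – D – F# – Ab – C#.
The bottom of that stack, Bb, is the root (this is Bb dominant seventh sharp nine sharp five).

Bb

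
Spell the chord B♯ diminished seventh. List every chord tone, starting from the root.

B-sharp  D-sharp  F-sharp  A

B♯ diminished seventh is a diminished seventh built on B-sharp.
root → B-sharp
3rd (minor 3rd) → D-sharp
5th (diminished 5th) → F-sharp
7th (diminished 7th) → A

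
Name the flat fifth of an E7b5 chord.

B♭

Root of E7b5 = E. The 5th is a diminished 5th: E up a diminished 5th → B♭.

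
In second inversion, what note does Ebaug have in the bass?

Ebaug = E♭–G–B. Second inversion → fifth in the bass = B.

B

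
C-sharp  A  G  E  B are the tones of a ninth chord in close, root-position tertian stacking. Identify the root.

A

Stacking in thirds gives A – C-sharp – E – G – B, so A is the root — A dominant ninth.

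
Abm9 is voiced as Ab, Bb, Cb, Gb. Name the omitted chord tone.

Eb

The full Abm9 chord is Ab, Cb, Eb, Gb, Bb.
Comparing with the voicing, the perfect 5th (5th) — Eb — is absent.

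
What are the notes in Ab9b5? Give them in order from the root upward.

Ab9b5 is a dominant ninth flat five built on A♭.
A♭ — root
C — major 3rd
E𝄫 — diminished 5th
G♭ — minor 7th
B♭ — major 9th

A♭, C, E𝄫, G♭, B♭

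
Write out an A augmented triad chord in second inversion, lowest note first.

E#, A, C#

In root position, A augmented triad is A–C#–E#.
Second inversion puts the fifth (E#) in the bass.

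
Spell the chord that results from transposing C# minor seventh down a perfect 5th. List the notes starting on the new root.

F-sharp, A, C-sharp, E

A perfect 5th down from C-sharp is F-sharp, so the new chord is F-sharp minor seventh.
Root: F-sharp
Minor 3rd (3rd): A
Perfect 5th (5th): C-sharp
Minor 7th (7th): E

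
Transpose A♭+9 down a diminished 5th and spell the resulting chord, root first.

Transposed root: Ab → D (diminished 5th down). So we spell D dominant ninth sharp five:
D — root
F# — major 3rd
A# — augmented 5th
C — minor 7th
E — major 9th

D – F# – A# – C – E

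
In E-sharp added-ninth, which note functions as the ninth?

Root of E-sharp added-ninth = E-sharp. The 9th is a major 9th: E-sharp up a major 9th → F-double-sharp.

F-double-sharp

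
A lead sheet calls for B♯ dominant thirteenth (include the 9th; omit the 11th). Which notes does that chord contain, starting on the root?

B-sharp, D-double-sharp, F-double-sharp, A-sharp, C-double-sharp, G-double-sharp

Root B-sharp, quality dominant thirteenth:
Root: B-sharp
Major 3rd (3rd): D-double-sharp
Perfect 5th (5th): F-double-sharp
Minor 7th (7th): A-sharp
Major 9th (9th): C-double-sharp
Major 13th (13th): G-double-sharp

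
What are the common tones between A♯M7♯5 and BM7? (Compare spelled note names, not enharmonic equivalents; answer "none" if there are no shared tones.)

A♯M7♯5: A# C## E## G##
BM7: B D# F# A#
Common to both → A#.

A#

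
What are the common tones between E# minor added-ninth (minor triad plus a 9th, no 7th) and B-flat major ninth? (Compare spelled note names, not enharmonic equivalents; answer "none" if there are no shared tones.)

E# minor added-ninth: E# G# B# F##
B-flat major ninth: Bb D F A C
Common to both → none.

none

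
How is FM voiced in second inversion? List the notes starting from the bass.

C  F  A

In root position, FM is F–A–C.
Second inversion puts the fifth (C) in the bass.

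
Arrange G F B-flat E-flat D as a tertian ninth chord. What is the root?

E-flat

Arranged so that each adjacent pair is a third by letter name: E-flat – G – B-flat – D – F.
The bottom of that stack, E-flat, is the root (this is E-flat major ninth).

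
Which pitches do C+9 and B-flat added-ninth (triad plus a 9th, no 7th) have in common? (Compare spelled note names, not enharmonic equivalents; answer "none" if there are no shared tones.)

C  Bb  D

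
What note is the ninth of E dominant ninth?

F-sharp

E dominant ninth is built on E; its 9th is a major 9th above the root.
A second above E uses the letter F, and the major 9th above E is F-sharp.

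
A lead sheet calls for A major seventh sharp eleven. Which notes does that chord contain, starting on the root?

A major seventh sharp eleven: major seventh sharp eleven on A.
- root: A
- major 3rd: C#
- perfect 5th: E
- major 7th: G#
- augmented 11th: D#

A, C#, E, G#, D#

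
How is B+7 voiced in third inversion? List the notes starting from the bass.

B+7 = B–D#–F##–A; third inversion → seventh (A) lowest.

A  B  D#  F##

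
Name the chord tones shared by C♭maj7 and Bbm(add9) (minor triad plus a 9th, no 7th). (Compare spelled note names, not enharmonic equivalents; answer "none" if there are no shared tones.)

Bb

C♭maj7 = Cb, Eb, Gb, Bb.
Bbm(add9) = Bb, Db, F, C.
Shared: Bb.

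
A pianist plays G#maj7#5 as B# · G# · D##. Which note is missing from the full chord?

F##

The full G#maj7#5 chord is G#, B#, D##, F##.
Comparing with the voicing, the major 7th (7th) — F## — is absent.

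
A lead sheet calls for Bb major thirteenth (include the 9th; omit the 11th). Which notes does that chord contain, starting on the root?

Bb D F A C G

Bb major thirteenth is a major thirteenth built on Bb.
root → Bb
3rd (major 3rd) → D
5th (perfect 5th) → F
7th (major 7th) → A
9th (major 9th) → C
13th (major 13th) → G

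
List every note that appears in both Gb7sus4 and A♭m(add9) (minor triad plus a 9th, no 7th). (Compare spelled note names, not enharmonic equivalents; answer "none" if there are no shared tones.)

Gb7sus4 = Gb, Cb, Db, Fb.
A♭m(add9) = Ab, Cb, Eb, Bb.
Shared: Cb.

Cb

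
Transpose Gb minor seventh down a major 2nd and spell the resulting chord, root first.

F-flat  A-double-flat  C-flat  E-double-flat

G-flat down a major 2nd → F-flat. New chord: F-flat minor seventh.
- root: F-flat
- minor 3rd: A-double-flat
- perfect 5th: C-flat
- minor 7th: E-double-flat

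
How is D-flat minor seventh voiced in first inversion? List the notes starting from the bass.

D-flat minor seventh = D♭–F♭–A♭–C♭; first inversion → third (F♭) lowest.

F♭, A♭, C♭, D♭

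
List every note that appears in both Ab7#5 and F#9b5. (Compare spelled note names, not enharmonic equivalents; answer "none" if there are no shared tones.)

C E

Ab7#5 = Ab, C, E, Gb.
F#9b5 = F#, A#, C, E, G#.
Shared: C, E.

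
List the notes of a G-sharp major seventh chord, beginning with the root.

G#, B#, D#, F##

Root G#, quality major seventh:
Root: G#
Major 3rd (3rd): B#
Perfect 5th (5th): D#
Major 7th (7th): F##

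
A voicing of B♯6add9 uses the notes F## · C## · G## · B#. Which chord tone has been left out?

D##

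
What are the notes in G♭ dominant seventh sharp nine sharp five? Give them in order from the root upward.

G♭ dominant seventh sharp nine sharp five is a dominant seventh sharp nine sharp five built on Gb.
root → Gb
3rd (major 3rd) → Bb
5th (augmented 5th) → D
7th (minor 7th) → Fb
9th (augmented 9th) → A

Gb – Bb – D – Fb – A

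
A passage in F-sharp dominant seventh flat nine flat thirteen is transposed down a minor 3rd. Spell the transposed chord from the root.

A minor 3rd down from F♯ is D♯, so the new chord is D♯ dominant seventh flat nine flat thirteen.
Root: D♯
Major 3rd (3rd): F𝄪
Perfect 5th (5th): A♯
Minor 7th (7th): C♯
Minor 9th (9th): E
Minor 13th (13th): B

D♯ F𝄪 A♯ C♯ E B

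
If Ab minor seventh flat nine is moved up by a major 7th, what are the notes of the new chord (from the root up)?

G  B-flat  D  F  A-flat

A major 7th up from A-flat is G, so the new chord is G minor seventh flat nine.
G — root
B-flat — minor 3rd
D — perfect 5th
F — minor 7th
A-flat — minor 9th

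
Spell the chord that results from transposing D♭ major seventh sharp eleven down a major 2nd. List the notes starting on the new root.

C♭, E♭, G♭, B♭, F

Transposed root: D♭ → C♭ (major 2nd down). So we spell C♭ major seventh sharp eleven:
Root: C♭
Major 3rd (3rd): E♭
Perfect 5th (5th): G♭
Major 7th (7th): B♭
Augmented 11th (11th): F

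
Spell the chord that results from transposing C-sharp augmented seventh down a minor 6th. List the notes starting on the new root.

Transposed root: C-sharp → E-sharp (minor 6th down). So we spell E-sharp augmented seventh:
root → E-sharp
3rd (major 3rd) → G-double-sharp
5th (augmented 5th) → B-double-sharp
7th (minor 7th) → D-sharp

E-sharp  G-double-sharp  B-double-sharp  D-sharp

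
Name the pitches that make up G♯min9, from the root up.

Root G#, quality minor ninth:
G# — root
B — minor 3rd
D# — perfect 5th
F# — minor 7th
A# — major 9th

G#, B, D#, F#, A#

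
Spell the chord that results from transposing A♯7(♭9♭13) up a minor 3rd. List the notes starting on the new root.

Transposed root: A# → C# (minor 3rd up). So we spell C# dominant seventh flat nine flat thirteen:
root → C#
3rd (major 3rd) → E#
5th (perfect 5th) → G#
7th (minor 7th) → B
9th (minor 9th) → D
13th (minor 13th) → A

C#  E#  G#  B  D  A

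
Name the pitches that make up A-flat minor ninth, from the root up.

A-flat minor ninth: minor ninth on A-flat.
- root: A-flat
- minor 3rd: C-flat
- perfect 5th: E-flat
- minor 7th: G-flat
- major 9th: B-flat

A-flat C-flat E-flat G-flat B-flat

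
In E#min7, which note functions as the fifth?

B#

Root of E#min7 = E#. The 5th is a perfect 5th: E# up a perfect 5th → B#.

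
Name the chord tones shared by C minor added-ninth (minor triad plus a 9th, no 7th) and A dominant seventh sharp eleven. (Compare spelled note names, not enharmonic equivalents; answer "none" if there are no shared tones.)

C minor added-ninth: C E-flat G D
A dominant seventh sharp eleven: A C-sharp E G D-sharp
Common to both → G.

G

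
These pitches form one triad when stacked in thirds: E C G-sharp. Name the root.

C

Stacking in thirds gives C – E – G-sharp, so C is the root — C augmented triad.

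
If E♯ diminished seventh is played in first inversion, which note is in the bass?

G-sharp

E♯ diminished seventh in root position is E-sharp–G-sharp–B–D.
First inversion places the third in the bass, which is G-sharp.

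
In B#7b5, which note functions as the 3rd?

Root of B#7b5 = B♯. The 3rd is a major 3rd: B♯ up a major 3rd → D𝄪.

D𝄪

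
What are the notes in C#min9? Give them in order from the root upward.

C#min9: minor ninth on C#.
root → C#
3rd (minor 3rd) → E
5th (perfect 5th) → G#
7th (minor 7th) → B
9th (major 9th) → D#

C#, E, G#, B, D#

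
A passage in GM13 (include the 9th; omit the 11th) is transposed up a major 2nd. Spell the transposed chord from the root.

A – C# – E – G# – B – F#

Transposed root: G → A (major 2nd up). So we spell A major thirteenth:
- root: A
- major 3rd: C#
- perfect 5th: E
- major 7th: G#
- major 9th: B
- major 13th: F#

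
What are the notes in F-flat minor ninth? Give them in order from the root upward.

Fb – Abb – Cb – Ebb – Gb

F-flat minor ninth is a minor ninth built on Fb.
Fb — root
Abb — minor 3rd
Cb — perfect 5th
Ebb — minor 7th
Gb — major 9th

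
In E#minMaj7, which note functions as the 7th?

E#minMaj7 is built on E#; its 7th is a major 7th above the root.
A seventh above E uses the letter D, and the major 7th above E# is D##.

D##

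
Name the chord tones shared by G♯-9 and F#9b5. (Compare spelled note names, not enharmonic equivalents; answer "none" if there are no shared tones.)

G# F# A#

G♯-9 = G#, B, D#, F#, A#.
F#9b5 = F#, A#, C, E, G#.
Shared: G#, F#, A#.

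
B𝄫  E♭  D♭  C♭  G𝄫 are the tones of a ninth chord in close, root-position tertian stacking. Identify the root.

C♭

Arranged so that each adjacent pair is a third by letter name: C♭ – E♭ – G𝄫 – B𝄫 – D♭.
The bottom of that stack, C♭, is the root (this is C♭ dominant ninth flat five).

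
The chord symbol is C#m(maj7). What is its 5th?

G#

Root of C#m(maj7) = C#. The 5th is a perfect 5th: C# up a perfect 5th → G#.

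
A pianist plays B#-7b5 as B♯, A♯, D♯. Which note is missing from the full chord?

F♯

B#-7b5 = B♯, D♯, F♯, A♯. The voicing lacks the 5th (diminished 5th), F♯.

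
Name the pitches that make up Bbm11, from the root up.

Bb, Db, F, Ab, C, Eb

Root Bb, quality minor eleventh:
Root: Bb
Minor 3rd (3rd): Db
Perfect 5th (5th): F
Minor 7th (7th): Ab
Major 9th (9th): C
Perfect 11th (11th): Eb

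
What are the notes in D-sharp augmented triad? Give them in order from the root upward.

Root D-sharp, quality augmented triad:
- root: D-sharp
- major 3rd: F-double-sharp
- augmented 5th: A-double-sharp

D-sharp F-double-sharp A-double-sharp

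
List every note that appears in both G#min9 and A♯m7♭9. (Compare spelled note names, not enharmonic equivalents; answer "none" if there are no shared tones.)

G#, B, A#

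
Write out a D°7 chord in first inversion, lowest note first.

In root position, D°7 is D–F–Ab–Cb.
First inversion puts the third (F) in the bass.

F, Ab, Cb, D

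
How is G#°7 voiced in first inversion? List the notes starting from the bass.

B – D – F – G#

In root position, G#°7 is G#–B–D–F.
First inversion puts the third (B) in the bass.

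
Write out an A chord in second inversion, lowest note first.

In root position, A is A–C#–E.
Second inversion puts the fifth (E) in the bass.

E  A  C#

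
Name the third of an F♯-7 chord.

Root of F♯-7 = F#. The 3rd is a minor 3rd: F# up a minor 3rd → A.

A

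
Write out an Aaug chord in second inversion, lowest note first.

In root position, Aaug is A–C#–E#.
Second inversion puts the fifth (E#) in the bass.

E#, A, C#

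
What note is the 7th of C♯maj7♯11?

Root of C♯maj7♯11 = C#. The 7th is a major 7th: C# up a major 7th → B#.

B#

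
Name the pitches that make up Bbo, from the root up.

Bb  Db  Fb

Bbo is a diminished triad built on Bb.
- root: Bb
- minor 3rd: Db
- diminished 5th: Fb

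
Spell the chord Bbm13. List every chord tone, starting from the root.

Bb, Db, F, Ab, C, Eb, G

Bbm13: minor thirteenth on Bb.
root → Bb
3rd (minor 3rd) → Db
5th (perfect 5th) → F
7th (minor 7th) → Ab
9th (major 9th) → C
11th (perfect 11th) → Eb
13th (major 13th) → G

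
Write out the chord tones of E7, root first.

E, G#, B, D

E7 is a dominant seventh built on E.
- root: E
- major 3rd: G#
- perfect 5th: B
- minor 7th: D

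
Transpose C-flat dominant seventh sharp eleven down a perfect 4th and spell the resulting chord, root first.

Transposed root: Cb → Gb (perfect 4th down). So we spell Gb dominant seventh sharp eleven:
Root: Gb
Major 3rd (3rd): Bb
Perfect 5th (5th): Db
Minor 7th (7th): Fb
Augmented 11th (11th): C

Gb, Bb, Db, Fb, C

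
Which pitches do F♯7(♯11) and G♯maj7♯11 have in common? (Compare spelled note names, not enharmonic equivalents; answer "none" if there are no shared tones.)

F♯7(♯11): F# A# C# E B#
G♯maj7♯11: G# B# D# F## C##
Common to both → B#.

B#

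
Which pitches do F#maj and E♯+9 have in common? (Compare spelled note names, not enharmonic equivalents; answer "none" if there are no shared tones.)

none

F#maj = F#, A#, C#.
E♯+9 = E#, G##, B##, D#, F##.
Shared: none.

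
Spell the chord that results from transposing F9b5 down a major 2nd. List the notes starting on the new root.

A major 2nd down from F is Eb, so the new chord is Eb dominant ninth flat five.
Root: Eb
Major 3rd (3rd): G
Diminished 5th (5th): Bbb
Minor 7th (7th): Db
Major 9th (9th): F

Eb  G  Bbb  Db  F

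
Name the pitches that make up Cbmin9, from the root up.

Cbmin9 is a minor ninth built on Cb.
Root: Cb
Minor 3rd (3rd): Ebb
Perfect 5th (5th): Gb
Minor 7th (7th): Bbb
Major 9th (9th): Db

Cb – Ebb – Gb – Bbb – Db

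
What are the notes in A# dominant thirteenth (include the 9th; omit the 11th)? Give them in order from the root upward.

A-sharp – C-double-sharp – E-sharp – G-sharp – B-sharp – F-double-sharp

A# dominant thirteenth is a dominant thirteenth built on A-sharp.
Root: A-sharp
Major 3rd (3rd): C-double-sharp
Perfect 5th (5th): E-sharp
Minor 7th (7th): G-sharp
Major 9th (9th): B-sharp
Major 13th (13th): F-double-sharp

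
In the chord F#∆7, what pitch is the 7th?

Root of F#∆7 = F#. The 7th is a major 7th: F# up a major 7th → E#.

E#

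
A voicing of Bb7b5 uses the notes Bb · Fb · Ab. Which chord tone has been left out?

D

Bb7b5 = Bb, D, Fb, Ab. The voicing lacks the 3rd (major 3rd), D.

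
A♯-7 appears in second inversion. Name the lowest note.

E#

A♯-7 in root position is A#–C#–E#–G#.
Second inversion places the fifth in the bass, which is E#.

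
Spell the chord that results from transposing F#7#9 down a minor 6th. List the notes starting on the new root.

A♯ – C𝄪 – E♯ – G♯ – B𝄪

Transposed root: F♯ → A♯ (minor 6th down). So we spell A♯ dominant seventh sharp nine:
A♯ — root
C𝄪 — major 3rd
E♯ — perfect 5th
G♯ — minor 7th
B𝄪 — augmented 9th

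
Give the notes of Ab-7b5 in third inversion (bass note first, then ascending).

Ab-7b5 = Ab–Cb–Ebb–Gb; third inversion → seventh (Gb) lowest.

Gb, Ab, Cb, Ebb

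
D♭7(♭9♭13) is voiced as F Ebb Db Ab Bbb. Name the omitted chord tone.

D♭7(♭9♭13) = Db, F, Ab, Cb, Ebb, Bbb. The voicing lacks the 7th (minor 7th), Cb.

Cb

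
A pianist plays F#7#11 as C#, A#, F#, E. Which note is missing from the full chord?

B#

The full F#7#11 chord is F#, A#, C#, E, B#.
Comparing with the voicing, the augmented 11th (11th) — B# — is absent.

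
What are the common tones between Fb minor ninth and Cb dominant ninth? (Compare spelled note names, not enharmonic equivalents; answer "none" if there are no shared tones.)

Fb minor ninth: F-flat A-double-flat C-flat E-double-flat G-flat
Cb dominant ninth: C-flat E-flat G-flat B-double-flat D-flat
Common to both → C-flat, G-flat.

C-flat, G-flat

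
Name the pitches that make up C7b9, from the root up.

C  E  G  Bb  Db

C7b9 is a dominant seventh flat nine built on C.
root → C
3rd (major 3rd) → E
5th (perfect 5th) → G
7th (minor 7th) → Bb
9th (minor 9th) → Db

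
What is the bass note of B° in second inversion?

B° = B–D–F. Second inversion → fifth in the bass = F.

F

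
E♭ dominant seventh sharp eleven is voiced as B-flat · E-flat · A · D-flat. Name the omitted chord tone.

G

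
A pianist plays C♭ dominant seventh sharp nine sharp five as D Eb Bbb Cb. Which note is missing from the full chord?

C♭ dominant seventh sharp nine sharp five = Cb, Eb, G, Bbb, D. The voicing lacks the 5th (augmented 5th), G.

G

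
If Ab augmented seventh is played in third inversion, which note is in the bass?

Gb

Ab augmented seventh = Ab–C–E–Gb. Third inversion → seventh in the bass = Gb.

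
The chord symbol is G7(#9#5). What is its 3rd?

G7(#9#5) is built on G; its 3rd is a major 3rd above the root.
A third above G uses the letter B, and the major 3rd above G is B.

B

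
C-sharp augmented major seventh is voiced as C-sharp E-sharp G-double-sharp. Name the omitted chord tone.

C-sharp augmented major seventh = C-sharp, E-sharp, G-double-sharp, B-sharp. The voicing lacks the 7th (major 7th), B-sharp.

B-sharp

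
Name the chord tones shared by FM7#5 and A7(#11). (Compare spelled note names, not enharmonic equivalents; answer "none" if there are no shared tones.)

A, C#, E

FM7#5: F A C# E
A7(#11): A C# E G D#
Common to both → A, C#, E.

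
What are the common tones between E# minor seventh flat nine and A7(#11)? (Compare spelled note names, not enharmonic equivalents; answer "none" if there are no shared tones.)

D#

E# minor seventh flat nine: E# G# B# D# F#
A7(#11): A C# E G D#
Common to both → D#.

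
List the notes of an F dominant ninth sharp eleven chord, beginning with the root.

F A C E-flat G B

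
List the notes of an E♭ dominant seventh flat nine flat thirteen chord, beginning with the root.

E♭ dominant seventh flat nine flat thirteen is a dominant seventh flat nine flat thirteen built on E-flat.
- root: E-flat
- major 3rd: G
- perfect 5th: B-flat
- minor 7th: D-flat
- minor 9th: F-flat
- minor 13th: C-flat

E-flat, G, B-flat, D-flat, F-flat, C-flat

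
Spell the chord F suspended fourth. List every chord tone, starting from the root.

F, B-flat, C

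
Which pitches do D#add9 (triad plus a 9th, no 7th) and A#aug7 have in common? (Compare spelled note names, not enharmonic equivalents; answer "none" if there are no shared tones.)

A♯

D#add9: D♯ F𝄪 A♯ E♯
A#aug7: A♯ C𝄪 E𝄪 G♯
Common to both → A♯.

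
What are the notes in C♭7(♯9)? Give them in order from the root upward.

Root Cb, quality dominant seventh sharp nine:
Root: Cb
Major 3rd (3rd): Eb
Perfect 5th (5th): Gb
Minor 7th (7th): Bbb
Augmented 9th (9th): D

Cb, Eb, Gb, Bbb, D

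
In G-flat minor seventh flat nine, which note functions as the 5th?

Root of G-flat minor seventh flat nine = G-flat. The 5th is a perfect 5th: G-flat up a perfect 5th → D-flat.

D-flat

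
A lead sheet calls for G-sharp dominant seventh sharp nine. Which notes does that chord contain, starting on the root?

G-sharp  B-sharp  D-sharp  F-sharp  A-double-sharp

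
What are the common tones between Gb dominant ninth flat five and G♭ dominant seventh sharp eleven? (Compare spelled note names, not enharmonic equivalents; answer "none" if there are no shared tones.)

Gb, Bb, Fb

Gb dominant ninth flat five = Gb, Bb, Dbb, Fb, Ab.
G♭ dominant seventh sharp eleven = Gb, Bb, Db, Fb, C.
Shared: Gb, Bb, Fb.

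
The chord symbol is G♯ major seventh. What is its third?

B-sharp

G♯ major seventh is built on G-sharp; its 3rd is a major 3rd above the root.
A third above G uses the letter B, and the major 3rd above G-sharp is B-sharp.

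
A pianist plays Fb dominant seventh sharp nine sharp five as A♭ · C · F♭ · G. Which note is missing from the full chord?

E𝄫

Fb dominant seventh sharp nine sharp five = F♭, A♭, C, E𝄫, G. The voicing lacks the 7th (minor 7th), E𝄫.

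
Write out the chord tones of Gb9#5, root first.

Gb, Bb, D, Fb, Ab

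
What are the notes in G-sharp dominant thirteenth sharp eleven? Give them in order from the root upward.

G-sharp dominant thirteenth sharp eleven is a dominant thirteenth sharp eleven built on G-sharp.
- root: G-sharp
- major 3rd: B-sharp
- perfect 5th: D-sharp
- minor 7th: F-sharp
- major 9th: A-sharp
- augmented 11th: C-double-sharp
- major 13th: E-sharp

G-sharp B-sharp D-sharp F-sharp A-sharp C-double-sharp E-sharp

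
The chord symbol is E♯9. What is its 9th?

F##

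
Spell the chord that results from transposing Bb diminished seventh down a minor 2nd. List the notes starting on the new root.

Bb down a minor 2nd → A. New chord: A diminished seventh.
root → A
3rd (minor 3rd) → C
5th (diminished 5th) → Eb
7th (diminished 7th) → Gb

A, C, Eb, Gb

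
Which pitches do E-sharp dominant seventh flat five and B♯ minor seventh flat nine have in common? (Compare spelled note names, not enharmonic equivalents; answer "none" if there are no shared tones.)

D-sharp

E-sharp dominant seventh flat five = E-sharp, G-double-sharp, B, D-sharp.
B♯ minor seventh flat nine = B-sharp, D-sharp, F-double-sharp, A-sharp, C-sharp.
Shared: D-sharp.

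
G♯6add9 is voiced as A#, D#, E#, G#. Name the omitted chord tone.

B#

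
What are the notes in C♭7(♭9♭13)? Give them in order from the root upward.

C♭7(♭9♭13): dominant seventh flat nine flat thirteen on Cb.
Cb — root
Eb — major 3rd
Gb — perfect 5th
Bbb — minor 7th
Dbb — minor 9th
Abb — minor 13th

Cb, Eb, Gb, Bbb, Dbb, Abb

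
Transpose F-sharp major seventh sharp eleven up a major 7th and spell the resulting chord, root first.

E♯ G𝄪 B♯ D𝄪 A𝄪

F♯ up a major 7th → E♯. New chord: E♯ major seventh sharp eleven.
root → E♯
3rd (major 3rd) → G𝄪
5th (perfect 5th) → B♯
7th (major 7th) → D𝄪
11th (augmented 11th) → A𝄪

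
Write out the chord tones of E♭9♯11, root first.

Root Eb, quality dominant ninth sharp eleven:
root → Eb
3rd (major 3rd) → G
5th (perfect 5th) → Bb
7th (minor 7th) → Db
9th (major 9th) → F
11th (augmented 11th) → A

Eb  G  Bb  Db  F  A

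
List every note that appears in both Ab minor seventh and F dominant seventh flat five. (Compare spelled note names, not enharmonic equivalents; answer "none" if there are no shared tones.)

C-flat, E-flat

Ab minor seventh: A-flat C-flat E-flat G-flat
F dominant seventh flat five: F A C-flat E-flat
Common to both → C-flat, E-flat.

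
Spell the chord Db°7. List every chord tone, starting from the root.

Db  Fb  Abb  Cbb

Db°7 is a diminished seventh built on Db.
root → Db
3rd (minor 3rd) → Fb
5th (diminished 5th) → Abb
7th (diminished 7th) → Cbb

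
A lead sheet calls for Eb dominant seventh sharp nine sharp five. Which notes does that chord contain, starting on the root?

Eb dominant seventh sharp nine sharp five: dominant seventh sharp nine sharp five on Eb.
root → Eb
3rd (major 3rd) → G
5th (augmented 5th) → B
7th (minor 7th) → Db
9th (augmented 9th) → F#

Eb – G – B – Db – F#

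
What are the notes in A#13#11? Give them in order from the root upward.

A♯  C𝄪  E♯  G♯  B♯  D𝄪  F𝄪

Root A♯, quality dominant thirteenth sharp eleven:
root → A♯
3rd (major 3rd) → C𝄪
5th (perfect 5th) → E♯
7th (minor 7th) → G♯
9th (major 9th) → B♯
11th (augmented 11th) → D𝄪
13th (major 13th) → F𝄪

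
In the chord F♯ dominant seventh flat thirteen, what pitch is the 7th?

Root of F♯ dominant seventh flat thirteen = F♯. The 7th is a minor 7th: F♯ up a minor 7th → E.

E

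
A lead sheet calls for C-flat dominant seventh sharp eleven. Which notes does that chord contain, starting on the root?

C-flat dominant seventh sharp eleven is a dominant seventh sharp eleven built on C♭.
C♭ — root
E♭ — major 3rd
G♭ — perfect 5th
B𝄫 — minor 7th
F — augmented 11th

C♭ – E♭ – G♭ – B𝄫 – F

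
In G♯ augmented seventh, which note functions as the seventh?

F-sharp

Root of G♯ augmented seventh = G-sharp. The 7th is a minor 7th: G-sharp up a minor 7th → F-sharp.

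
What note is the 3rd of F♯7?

F♯7 is built on F♯; its 3rd is a major 3rd above the root.
A third above F uses the letter A, and the major 3rd above F♯ is A♯.

A♯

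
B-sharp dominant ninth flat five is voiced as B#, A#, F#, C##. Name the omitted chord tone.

D##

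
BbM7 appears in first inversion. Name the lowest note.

D

BbM7 = Bb–D–F–A. First inversion → third in the bass = D.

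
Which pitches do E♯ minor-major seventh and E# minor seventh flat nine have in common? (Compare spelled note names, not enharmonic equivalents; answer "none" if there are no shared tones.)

E-sharp – G-sharp – B-sharp

E♯ minor-major seventh: E-sharp G-sharp B-sharp D-double-sharp
E# minor seventh flat nine: E-sharp G-sharp B-sharp D-sharp F-sharp
Common to both → E-sharp, G-sharp, B-sharp.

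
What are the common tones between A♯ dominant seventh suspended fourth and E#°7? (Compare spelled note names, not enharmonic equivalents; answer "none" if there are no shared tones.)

A♯ dominant seventh suspended fourth = A#, D#, E#, G#.
E#°7 = E#, G#, B, D.
Shared: E#, G#.

E# – G#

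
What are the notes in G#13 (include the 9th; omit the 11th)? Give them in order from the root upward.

G#  B#  D#  F#  A#  E#

Root G#, quality dominant thirteenth:
root → G#
3rd (major 3rd) → B#
5th (perfect 5th) → D#
7th (minor 7th) → F#
9th (major 9th) → A#
13th (major 13th) → E#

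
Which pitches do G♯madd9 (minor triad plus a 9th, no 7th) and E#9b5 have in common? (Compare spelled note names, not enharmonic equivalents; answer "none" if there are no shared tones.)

G♯madd9: G# B D# A#
E#9b5: E# G## B D# F##
Common to both → B, D#.

B – D#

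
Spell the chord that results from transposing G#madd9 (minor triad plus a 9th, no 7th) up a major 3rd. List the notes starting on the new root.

B#, D#, F##, C##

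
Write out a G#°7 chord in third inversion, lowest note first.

F, G#, B, D

G#°7 = G#–B–D–F; third inversion → seventh (F) lowest.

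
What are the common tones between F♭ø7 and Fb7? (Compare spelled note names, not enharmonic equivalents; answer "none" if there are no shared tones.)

Fb, Ebb

F♭ø7 = Fb, Abb, Cbb, Ebb.
Fb7 = Fb, Ab, Cb, Ebb.
Shared: Fb, Ebb.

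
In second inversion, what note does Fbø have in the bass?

Cbb

Fbø = Fb–Abb–Cbb–Ebb. Second inversion → fifth in the bass = Cbb.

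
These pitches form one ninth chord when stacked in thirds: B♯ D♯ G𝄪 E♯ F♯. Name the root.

E♯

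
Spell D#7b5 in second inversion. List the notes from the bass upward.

In root position, D#7b5 is D#–F##–A–C#.
Second inversion puts the fifth (A) in the bass.

A, C#, D#, F##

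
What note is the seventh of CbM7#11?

Bb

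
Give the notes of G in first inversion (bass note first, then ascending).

B, D, G

In root position, G is G–B–D.
First inversion puts the third (B) in the bass.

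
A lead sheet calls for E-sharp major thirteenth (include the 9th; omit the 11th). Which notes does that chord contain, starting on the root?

E#, G##, B#, D##, F##, C##

E-sharp major thirteenth: major thirteenth on E#.
Root: E#
Major 3rd (3rd): G##
Perfect 5th (5th): B#
Major 7th (7th): D##
Major 9th (9th): F##
Major 13th (13th): C##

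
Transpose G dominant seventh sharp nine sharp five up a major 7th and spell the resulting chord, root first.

Transposed root: G → F-sharp (major 7th up). So we spell F-sharp dominant seventh sharp nine sharp five:
Root: F-sharp
Major 3rd (3rd): A-sharp
Augmented 5th (5th): C-double-sharp
Minor 7th (7th): E
Augmented 9th (9th): G-double-sharp

F-sharp A-sharp C-double-sharp E G-double-sharp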